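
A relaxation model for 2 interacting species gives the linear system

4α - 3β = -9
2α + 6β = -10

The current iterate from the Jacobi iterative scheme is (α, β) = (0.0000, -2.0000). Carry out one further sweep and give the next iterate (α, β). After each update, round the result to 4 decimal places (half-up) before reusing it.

One sweep:
  α = (-9 - (-3)·-2.0000) / (4) = -3.7500
  β = (-10 - (2)·0.0000) / (6) = -1.6667

(-3.7500, -1.6667)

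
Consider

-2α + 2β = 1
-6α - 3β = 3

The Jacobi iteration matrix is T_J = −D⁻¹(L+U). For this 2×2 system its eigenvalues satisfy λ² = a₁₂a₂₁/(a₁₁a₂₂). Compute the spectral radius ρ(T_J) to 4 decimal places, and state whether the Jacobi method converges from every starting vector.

1.4142

a₁₂a₂₁/(a₁₁a₂₂) = (2)·(-6) / ((-2)·(-3)) = -2.000000
ρ = √|-2.000000| = √2.000000 = 1.4142
ρ > 1, so Jacobi diverges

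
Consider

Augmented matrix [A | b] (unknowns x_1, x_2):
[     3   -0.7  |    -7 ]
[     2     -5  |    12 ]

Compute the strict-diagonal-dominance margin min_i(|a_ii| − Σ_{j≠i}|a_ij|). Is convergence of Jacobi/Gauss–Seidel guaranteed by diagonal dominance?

row 1: |3| − (0.7) = 2.3
row 2: |-5| − (2) = 3
minimum over rows = 2.3 → strictly diagonally dominant (convergence guaranteed)

2.3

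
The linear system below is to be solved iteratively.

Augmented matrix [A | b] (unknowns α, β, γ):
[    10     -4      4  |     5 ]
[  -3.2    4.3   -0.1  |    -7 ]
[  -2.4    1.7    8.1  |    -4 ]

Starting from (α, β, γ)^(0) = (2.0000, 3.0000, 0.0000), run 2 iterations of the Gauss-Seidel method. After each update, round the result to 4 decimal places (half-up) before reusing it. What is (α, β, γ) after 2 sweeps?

Iteration 1:
  α = (5 - (-4)·3.0000 - (4)·0.0000) / (10) = 1.7000
  β = (-7 - (-3.2)·1.7000 - (-0.1)·0.0000) / (4.3) = -0.3628
  γ = (-4 - (-2.4)·1.7000 - (1.7)·-0.3628) / (8.1) = 0.0860
Iteration 2:
  α = (5 - (-4)·-0.3628 - (4)·0.0860) / (10) = 0.3205
  β = (-7 - (-3.2)·0.3205 - (-0.1)·0.0860) / (4.3) = -1.3874
  γ = (-4 - (-2.4)·0.3205 - (1.7)·-1.3874) / (8.1) = -0.1077

(0.3205, -1.3874, -0.1077)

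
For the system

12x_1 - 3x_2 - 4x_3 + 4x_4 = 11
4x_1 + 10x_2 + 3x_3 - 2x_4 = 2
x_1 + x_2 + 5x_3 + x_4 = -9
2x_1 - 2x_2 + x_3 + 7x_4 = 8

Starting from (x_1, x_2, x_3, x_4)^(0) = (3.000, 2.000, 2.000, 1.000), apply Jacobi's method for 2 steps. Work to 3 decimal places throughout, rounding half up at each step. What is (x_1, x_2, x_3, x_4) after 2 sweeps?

Iteration 1:
  x_1 = (11 - (-3)·2.000 - (-4)·2.000 - (4)·1.000) / (12) = 1.750
  x_2 = (2 - (4)·3.000 - (3)·2.000 - (-2)·1.000) / (10) = -1.400
  x_3 = (-9 - (1)·3.000 - (1)·2.000 - (1)·1.000) / (5) = -3.000
  x_4 = (8 - (2)·3.000 - (-2)·2.000 - (1)·2.000) / (7) = 0.571
Iteration 2:
  x_1 = (11 - (-3)·-1.400 - (-4)·-3.000 - (4)·0.571) / (12) = -0.624
  x_2 = (2 - (4)·1.750 - (3)·-3.000 - (-2)·0.571) / (10) = 0.514
  x_3 = (-9 - (1)·1.750 - (1)·-1.400 - (1)·0.571) / (5) = -1.984
  x_4 = (8 - (2)·1.750 - (-2)·-1.400 - (1)·-3.000) / (7) = 0.671

(-0.624, 0.514, -1.984, 0.671)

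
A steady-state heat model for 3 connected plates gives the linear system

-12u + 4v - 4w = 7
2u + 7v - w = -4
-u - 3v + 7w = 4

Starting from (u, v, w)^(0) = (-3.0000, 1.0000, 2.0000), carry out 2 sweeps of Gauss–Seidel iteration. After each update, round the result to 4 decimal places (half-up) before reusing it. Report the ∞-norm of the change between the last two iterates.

Iteration 1:
  u = (7 - (4)·1.0000 - (-4)·2.0000) / (-12) = -0.9167
  v = (-4 - (2)·-0.9167 - (-1)·2.0000) / (7) = -0.0238
  w = (4 - (-1)·-0.9167 - (-3)·-0.0238) / (7) = 0.4303
Iteration 2:
  u = (7 - (4)·-0.0238 - (-4)·0.4303) / (-12) = -0.7347
  v = (-4 - (2)·-0.7347 - (-1)·0.4303) / (7) = -0.3000
  w = (4 - (-1)·-0.7347 - (-3)·-0.3000) / (7) = 0.3379
Change: (0.1820, -0.2762, -0.0924) → max |·| = 0.2762

0.2762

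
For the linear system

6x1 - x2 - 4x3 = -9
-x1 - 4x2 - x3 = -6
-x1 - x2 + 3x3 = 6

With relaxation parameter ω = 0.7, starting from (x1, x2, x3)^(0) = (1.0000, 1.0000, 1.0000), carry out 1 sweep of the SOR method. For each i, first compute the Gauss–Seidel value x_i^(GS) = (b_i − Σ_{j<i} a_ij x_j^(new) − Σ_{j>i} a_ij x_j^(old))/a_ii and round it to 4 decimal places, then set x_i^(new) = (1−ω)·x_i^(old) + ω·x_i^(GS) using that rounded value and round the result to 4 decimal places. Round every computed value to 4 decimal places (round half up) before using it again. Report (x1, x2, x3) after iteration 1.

(-0.1667, 1.2042, 1.9421)

Iteration 1:
  x1: GS value = (-9 - (-1)·1.0000 - (-4)·1.0000) / (6) = -0.6667;  x1 ← (1−ω)·1.0000 + ω·-0.6667 = -0.1667
  x2: GS value = (-6 - (-1)·-0.1667 - (-1)·1.0000) / (-4) = 1.2917;  x2 ← (1−ω)·1.0000 + ω·1.2917 = 1.2042
  x3: GS value = (6 - (-1)·-0.1667 - (-1)·1.2042) / (3) = 2.3458;  x3 ← (1−ω)·1.0000 + ω·2.3458 = 1.9421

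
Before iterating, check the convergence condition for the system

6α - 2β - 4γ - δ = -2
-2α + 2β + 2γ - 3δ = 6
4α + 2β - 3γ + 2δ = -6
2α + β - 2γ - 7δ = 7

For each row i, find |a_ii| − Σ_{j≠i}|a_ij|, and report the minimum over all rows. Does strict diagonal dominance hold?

-5

row 1: |6| − (2+4+1) = -1
row 2: |2| − (2+2+3) = -5
row 3: |-3| − (4+2+2) = -5
row 4: |-7| − (2+1+2) = 2
minimum over rows = -5 → not strictly diagonally dominant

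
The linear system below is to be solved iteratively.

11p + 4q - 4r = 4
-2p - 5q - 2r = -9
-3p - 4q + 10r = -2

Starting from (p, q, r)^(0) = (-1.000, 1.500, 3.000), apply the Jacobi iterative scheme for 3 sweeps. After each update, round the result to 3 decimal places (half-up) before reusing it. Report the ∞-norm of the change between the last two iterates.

Iteration 1:
  p = (4 - (4)·1.500 - (-4)·3.000) / (11) = 0.909
  q = (-9 - (-2)·-1.000 - (-2)·3.000) / (-5) = 1.000
  r = (-2 - (-3)·-1.000 - (-4)·1.500) / (10) = 0.100
Iteration 2:
  p = (4 - (4)·1.000 - (-4)·0.100) / (11) = 0.036
  q = (-9 - (-2)·0.909 - (-2)·0.100) / (-5) = 1.396
  r = (-2 - (-3)·0.909 - (-4)·1.000) / (10) = 0.473
Iteration 3:
  p = (4 - (4)·1.396 - (-4)·0.473) / (11) = 0.028
  q = (-9 - (-2)·0.036 - (-2)·0.473) / (-5) = 1.596
  r = (-2 - (-3)·0.036 - (-4)·1.396) / (10) = 0.369
Change: (-0.008, 0.200, -0.104) → max |·| = 0.200

0.200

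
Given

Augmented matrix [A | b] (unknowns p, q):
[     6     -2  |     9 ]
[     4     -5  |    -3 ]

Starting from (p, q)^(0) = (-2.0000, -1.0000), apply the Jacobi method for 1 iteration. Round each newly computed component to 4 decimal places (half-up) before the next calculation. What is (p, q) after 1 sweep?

Iteration 1:
  p = (9 - (-2)·-1.0000) / (6) = 1.1667
  q = (-3 - (4)·-2.0000) / (-5) = -1.0000

(1.1667, -1.0000)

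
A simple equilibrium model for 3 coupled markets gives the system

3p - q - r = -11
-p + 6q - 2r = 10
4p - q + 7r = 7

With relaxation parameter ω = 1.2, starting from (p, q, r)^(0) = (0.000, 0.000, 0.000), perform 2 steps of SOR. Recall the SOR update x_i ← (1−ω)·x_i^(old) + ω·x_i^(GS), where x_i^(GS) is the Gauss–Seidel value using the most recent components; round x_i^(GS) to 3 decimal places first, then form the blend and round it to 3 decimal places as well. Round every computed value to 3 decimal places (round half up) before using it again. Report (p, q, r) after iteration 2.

Iteration 1:
  p: GS value = (-11 - (-1)·0.000 - (-1)·0.000) / (3) = -3.667;  p ← (1−ω)·0.000 + ω·-3.667 = -4.400
  q: GS value = (10 - (-1)·-4.400 - (-2)·0.000) / (6) = 0.933;  q ← (1−ω)·0.000 + ω·0.933 = 1.120
  r: GS value = (7 - (4)·-4.400 - (-1)·1.120) / (7) = 3.674;  r ← (1−ω)·0.000 + ω·3.674 = 4.409
Iteration 2:
  p: GS value = (-11 - (-1)·1.120 - (-1)·4.409) / (3) = -1.824;  p ← (1−ω)·-4.400 + ω·-1.824 = -1.309
  q: GS value = (10 - (-1)·-1.309 - (-2)·4.409) / (6) = 2.918;  q ← (1−ω)·1.120 + ω·2.918 = 3.278
  r: GS value = (7 - (4)·-1.309 - (-1)·3.278) / (7) = 2.216;  r ← (1−ω)·4.409 + ω·2.216 = 1.777

(-1.309, 3.278, 1.777)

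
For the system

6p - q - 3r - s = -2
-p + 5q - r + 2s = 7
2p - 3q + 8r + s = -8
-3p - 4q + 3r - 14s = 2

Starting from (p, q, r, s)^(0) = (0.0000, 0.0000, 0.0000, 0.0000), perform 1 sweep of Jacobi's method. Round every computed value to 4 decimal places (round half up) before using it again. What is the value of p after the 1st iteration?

-0.3333

Iteration 1:
  p = (-2 - (-1)·0.0000 - (-3)·0.0000 - (-1)·0.0000) / (6) = -0.3333
  q = (7 - (-1)·0.0000 - (-1)·0.0000 - (2)·0.0000) / (5) = 1.4000
  r = (-8 - (2)·0.0000 - (-3)·0.0000 - (1)·0.0000) / (8) = -1.0000
  s = (2 - (-3)·0.0000 - (-4)·0.0000 - (3)·0.0000) / (-14) = -0.1429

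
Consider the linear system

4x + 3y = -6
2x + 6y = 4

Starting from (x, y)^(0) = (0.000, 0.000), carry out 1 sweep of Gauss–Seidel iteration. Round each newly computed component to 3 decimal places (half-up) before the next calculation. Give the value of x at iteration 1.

Iteration 1:
  x = (-6 - (3)·0.000) / (4) = -1.500
  y = (4 - (2)·-1.500) / (6) = 1.167

-1.500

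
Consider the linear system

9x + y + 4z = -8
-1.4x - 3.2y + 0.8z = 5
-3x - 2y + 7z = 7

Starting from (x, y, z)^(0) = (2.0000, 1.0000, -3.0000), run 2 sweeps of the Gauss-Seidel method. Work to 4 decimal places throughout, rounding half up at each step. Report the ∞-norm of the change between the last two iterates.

Iteration 1:
  x = (-8 - (1)·1.0000 - (4)·-3.0000) / (9) = 0.3333
  y = (5 - (-1.4)·0.3333 - (0.8)·-3.0000) / (-3.2) = -2.4583
  z = (7 - (-3)·0.3333 - (-2)·-2.4583) / (7) = 0.4405
Iteration 2:
  x = (-8 - (1)·-2.4583 - (4)·0.4405) / (9) = -0.8115
  y = (5 - (-1.4)·-0.8115 - (0.8)·0.4405) / (-3.2) = -1.0973
  z = (7 - (-3)·-0.8115 - (-2)·-1.0973) / (7) = 0.3387
Change: (-1.1448, 1.3610, -0.1018) → max |·| = 1.3610

1.3610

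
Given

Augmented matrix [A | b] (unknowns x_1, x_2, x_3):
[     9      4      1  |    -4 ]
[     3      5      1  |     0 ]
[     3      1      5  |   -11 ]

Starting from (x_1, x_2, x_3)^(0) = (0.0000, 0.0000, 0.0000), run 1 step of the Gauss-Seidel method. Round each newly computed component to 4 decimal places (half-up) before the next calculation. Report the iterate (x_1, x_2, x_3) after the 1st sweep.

Iteration 1:
  x_1 = (-4 - (4)·0.0000 - (1)·0.0000) / (9) = -0.4444
  x_2 = (0 - (3)·-0.4444 - (1)·0.0000) / (5) = 0.2666
  x_3 = (-11 - (3)·-0.4444 - (1)·0.2666) / (5) = -1.9867

(-0.4444, 0.2666, -1.9867)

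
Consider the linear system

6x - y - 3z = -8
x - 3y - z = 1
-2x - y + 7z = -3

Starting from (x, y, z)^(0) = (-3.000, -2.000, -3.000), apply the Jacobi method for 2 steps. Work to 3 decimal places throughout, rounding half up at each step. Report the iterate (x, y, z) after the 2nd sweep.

(-2.174, -0.865, -1.381)

Iteration 1:
  x = (-8 - (-1)·-2.000 - (-3)·-3.000) / (6) = -3.167
  y = (1 - (1)·-3.000 - (-1)·-3.000) / (-3) = -0.333
  z = (-3 - (-2)·-3.000 - (-1)·-2.000) / (7) = -1.571
Iteration 2:
  x = (-8 - (-1)·-0.333 - (-3)·-1.571) / (6) = -2.174
  y = (1 - (1)·-3.167 - (-1)·-1.571) / (-3) = -0.865
  z = (-3 - (-2)·-3.167 - (-1)·-0.333) / (7) = -1.381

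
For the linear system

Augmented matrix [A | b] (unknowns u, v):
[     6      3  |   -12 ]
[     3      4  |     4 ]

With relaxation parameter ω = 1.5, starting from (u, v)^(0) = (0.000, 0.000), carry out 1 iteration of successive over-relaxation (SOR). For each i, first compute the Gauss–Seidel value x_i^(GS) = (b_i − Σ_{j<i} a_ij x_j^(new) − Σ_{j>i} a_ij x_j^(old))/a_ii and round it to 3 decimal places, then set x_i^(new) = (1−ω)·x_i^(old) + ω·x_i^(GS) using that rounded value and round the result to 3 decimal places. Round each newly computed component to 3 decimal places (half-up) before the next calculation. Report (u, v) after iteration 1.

Iteration 1:
  u: GS value = (-12 - (3)·0.000) / (6) = -2.000;  u ← (1−ω)·0.000 + ω·-2.000 = -3.000
  v: GS value = (4 - (3)·-3.000) / (4) = 3.250;  v ← (1−ω)·0.000 + ω·3.250 = 4.875

(-3.000, 4.875)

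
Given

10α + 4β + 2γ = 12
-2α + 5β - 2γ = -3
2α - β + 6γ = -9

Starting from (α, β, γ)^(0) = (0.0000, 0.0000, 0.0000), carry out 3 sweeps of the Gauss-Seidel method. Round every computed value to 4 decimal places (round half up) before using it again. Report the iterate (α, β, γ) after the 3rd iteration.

Iteration 1:
  α = (12 - (4)·0.0000 - (2)·0.0000) / (10) = 1.2000
  β = (-3 - (-2)·1.2000 - (-2)·0.0000) / (5) = -0.1200
  γ = (-9 - (2)·1.2000 - (-1)·-0.1200) / (6) = -1.9200
Iteration 2:
  α = (12 - (4)·-0.1200 - (2)·-1.9200) / (10) = 1.6320
  β = (-3 - (-2)·1.6320 - (-2)·-1.9200) / (5) = -0.7152
  γ = (-9 - (2)·1.6320 - (-1)·-0.7152) / (6) = -2.1632
Iteration 3:
  α = (12 - (4)·-0.7152 - (2)·-2.1632) / (10) = 1.9187
  β = (-3 - (-2)·1.9187 - (-2)·-2.1632) / (5) = -0.6978
  γ = (-9 - (2)·1.9187 - (-1)·-0.6978) / (6) = -2.2559

(1.9187, -0.6978, -2.2559)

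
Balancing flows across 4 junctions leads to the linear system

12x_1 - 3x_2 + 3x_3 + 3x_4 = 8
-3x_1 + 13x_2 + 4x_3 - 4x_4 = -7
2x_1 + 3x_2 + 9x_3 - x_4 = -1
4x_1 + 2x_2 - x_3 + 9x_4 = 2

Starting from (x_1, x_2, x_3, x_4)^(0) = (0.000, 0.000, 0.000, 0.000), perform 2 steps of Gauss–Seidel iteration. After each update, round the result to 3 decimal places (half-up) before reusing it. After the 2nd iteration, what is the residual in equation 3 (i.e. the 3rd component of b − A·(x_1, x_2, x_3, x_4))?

Iteration 1:
  x_1 = (8 - (-3)·0.000 - (3)·0.000 - (3)·0.000) / (12) = 0.667
  x_2 = (-7 - (-3)·0.667 - (4)·0.000 - (-4)·0.000) / (13) = -0.385
  x_3 = (-1 - (2)·0.667 - (3)·-0.385 - (-1)·0.000) / (9) = -0.131
  x_4 = (2 - (4)·0.667 - (2)·-0.385 - (-1)·-0.131) / (9) = -0.003
Iteration 2:
  x_1 = (8 - (-3)·-0.385 - (3)·-0.131 - (3)·-0.003) / (12) = 0.604
  x_2 = (-7 - (-3)·0.604 - (4)·-0.131 - (-4)·-0.003) / (13) = -0.360
  x_3 = (-1 - (2)·0.604 - (3)·-0.360 - (-1)·-0.003) / (9) = -0.126
  x_4 = (2 - (4)·0.604 - (2)·-0.360 - (-1)·-0.126) / (9) = 0.020
Residual b − A·x = (-0.010, 0.076, 0.026, -0.002)

0.026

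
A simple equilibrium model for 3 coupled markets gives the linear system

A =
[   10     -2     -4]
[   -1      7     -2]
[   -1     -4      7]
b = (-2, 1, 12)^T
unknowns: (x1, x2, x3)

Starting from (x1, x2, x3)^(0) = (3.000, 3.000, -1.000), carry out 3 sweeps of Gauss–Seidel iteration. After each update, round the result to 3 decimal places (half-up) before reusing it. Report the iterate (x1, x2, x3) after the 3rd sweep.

Iteration 1:
  x1 = (-2 - (-2)·3.000 - (-4)·-1.000) / (10) = 0.000
  x2 = (1 - (-1)·0.000 - (-2)·-1.000) / (7) = -0.143
  x3 = (12 - (-1)·0.000 - (-4)·-0.143) / (7) = 1.633
Iteration 2:
  x1 = (-2 - (-2)·-0.143 - (-4)·1.633) / (10) = 0.425
  x2 = (1 - (-1)·0.425 - (-2)·1.633) / (7) = 0.670
  x3 = (12 - (-1)·0.425 - (-4)·0.670) / (7) = 2.158
Iteration 3:
  x1 = (-2 - (-2)·0.670 - (-4)·2.158) / (10) = 0.797
  x2 = (1 - (-1)·0.797 - (-2)·2.158) / (7) = 0.873
  x3 = (12 - (-1)·0.797 - (-4)·0.873) / (7) = 2.327

(0.797, 0.873, 2.327)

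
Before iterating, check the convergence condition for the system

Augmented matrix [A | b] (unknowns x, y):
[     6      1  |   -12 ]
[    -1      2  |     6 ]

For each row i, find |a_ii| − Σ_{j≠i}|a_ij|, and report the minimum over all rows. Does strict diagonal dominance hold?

1

row 1: |6| − (1) = 5
row 2: |2| − (1) = 1
minimum over rows = 1 → strictly diagonally dominant (convergence guaranteed)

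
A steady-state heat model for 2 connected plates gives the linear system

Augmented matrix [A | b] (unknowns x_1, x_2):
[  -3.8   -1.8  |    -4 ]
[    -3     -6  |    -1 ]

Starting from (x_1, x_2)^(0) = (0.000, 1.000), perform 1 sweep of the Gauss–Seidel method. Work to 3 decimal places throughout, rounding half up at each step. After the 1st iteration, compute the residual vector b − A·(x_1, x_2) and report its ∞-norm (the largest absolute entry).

2.021

Iteration 1:
  x_1 = (-4 - (-1.8)·1.000) / (-3.8) = 0.579
  x_2 = (-1 - (-3)·0.579) / (-6) = -0.123
Residual b − A·x = (-2.021, -0.001); ∞-norm = 2.021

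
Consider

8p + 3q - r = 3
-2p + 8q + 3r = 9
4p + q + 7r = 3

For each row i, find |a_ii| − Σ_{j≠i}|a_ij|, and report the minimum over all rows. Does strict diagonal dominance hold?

row 1: |8| − (3+1) = 4
row 2: |8| − (2+3) = 3
row 3: |7| − (4+1) = 2
minimum over rows = 2 → strictly diagonally dominant (convergence guaranteed)

2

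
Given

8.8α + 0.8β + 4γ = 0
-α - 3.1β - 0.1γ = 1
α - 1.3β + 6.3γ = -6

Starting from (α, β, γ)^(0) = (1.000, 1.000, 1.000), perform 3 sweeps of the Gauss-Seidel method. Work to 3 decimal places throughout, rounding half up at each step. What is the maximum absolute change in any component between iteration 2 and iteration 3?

Iteration 1:
  α = (0 - (0.8)·1.000 - (4)·1.000) / (8.8) = -0.545
  β = (1 - (-1)·-0.545 - (-0.1)·1.000) / (-3.1) = -0.179
  γ = (-6 - (1)·-0.545 - (-1.3)·-0.179) / (6.3) = -0.903
Iteration 2:
  α = (0 - (0.8)·-0.179 - (4)·-0.903) / (8.8) = 0.427
  β = (1 - (-1)·0.427 - (-0.1)·-0.903) / (-3.1) = -0.431
  γ = (-6 - (1)·0.427 - (-1.3)·-0.431) / (6.3) = -1.109
Iteration 3:
  α = (0 - (0.8)·-0.431 - (4)·-1.109) / (8.8) = 0.543
  β = (1 - (-1)·0.543 - (-0.1)·-1.109) / (-3.1) = -0.462
  γ = (-6 - (1)·0.543 - (-1.3)·-0.462) / (6.3) = -1.134
Change: (0.116, -0.031, -0.025) → max |·| = 0.116

0.116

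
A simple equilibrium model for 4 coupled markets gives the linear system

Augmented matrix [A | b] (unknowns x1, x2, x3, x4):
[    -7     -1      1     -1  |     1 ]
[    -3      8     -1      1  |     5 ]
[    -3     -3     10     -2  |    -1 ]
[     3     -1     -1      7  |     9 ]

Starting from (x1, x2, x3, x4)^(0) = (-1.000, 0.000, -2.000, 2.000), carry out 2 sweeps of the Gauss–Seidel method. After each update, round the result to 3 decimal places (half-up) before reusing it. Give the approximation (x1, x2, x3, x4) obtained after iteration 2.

Iteration 1:
  x1 = (1 - (-1)·0.000 - (1)·-2.000 - (-1)·2.000) / (-7) = -0.714
  x2 = (5 - (-3)·-0.714 - (-1)·-2.000 - (1)·2.000) / (8) = -0.143
  x3 = (-1 - (-3)·-0.714 - (-3)·-0.143 - (-2)·2.000) / (10) = 0.043
  x4 = (9 - (3)·-0.714 - (-1)·-0.143 - (-1)·0.043) / (7) = 1.577
Iteration 2:
  x1 = (1 - (-1)·-0.143 - (1)·0.043 - (-1)·1.577) / (-7) = -0.342
  x2 = (5 - (-3)·-0.342 - (-1)·0.043 - (1)·1.577) / (8) = 0.305
  x3 = (-1 - (-3)·-0.342 - (-3)·0.305 - (-2)·1.577) / (10) = 0.204
  x4 = (9 - (3)·-0.342 - (-1)·0.305 - (-1)·0.204) / (7) = 1.505

(-0.342, 0.305, 0.204, 1.505)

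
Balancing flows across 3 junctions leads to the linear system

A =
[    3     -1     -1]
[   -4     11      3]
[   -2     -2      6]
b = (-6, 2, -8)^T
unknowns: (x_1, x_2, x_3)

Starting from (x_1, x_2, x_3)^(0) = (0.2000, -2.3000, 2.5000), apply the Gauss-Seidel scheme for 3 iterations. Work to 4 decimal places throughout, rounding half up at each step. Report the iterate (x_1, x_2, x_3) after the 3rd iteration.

Iteration 1:
  x_1 = (-6 - (-1)·-2.3000 - (-1)·2.5000) / (3) = -1.9333
  x_2 = (2 - (-4)·-1.9333 - (3)·2.5000) / (11) = -1.2030
  x_3 = (-8 - (-2)·-1.9333 - (-2)·-1.2030) / (6) = -2.3788
Iteration 2:
  x_1 = (-6 - (-1)·-1.2030 - (-1)·-2.3788) / (3) = -3.1939
  x_2 = (2 - (-4)·-3.1939 - (3)·-2.3788) / (11) = -0.3308
  x_3 = (-8 - (-2)·-3.1939 - (-2)·-0.3308) / (6) = -2.5082
Iteration 3:
  x_1 = (-6 - (-1)·-0.3308 - (-1)·-2.5082) / (3) = -2.9463
  x_2 = (2 - (-4)·-2.9463 - (3)·-2.5082) / (11) = -0.2055
  x_3 = (-8 - (-2)·-2.9463 - (-2)·-0.2055) / (6) = -2.3839

(-2.9463, -0.2055, -2.3839)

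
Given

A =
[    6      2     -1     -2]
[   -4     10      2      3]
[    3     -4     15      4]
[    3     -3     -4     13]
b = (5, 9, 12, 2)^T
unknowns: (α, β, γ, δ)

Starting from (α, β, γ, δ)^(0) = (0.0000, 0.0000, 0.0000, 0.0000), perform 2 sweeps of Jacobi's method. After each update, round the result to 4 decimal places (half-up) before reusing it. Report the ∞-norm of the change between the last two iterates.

0.2616

Iteration 1:
  α = (5 - (2)·0.0000 - (-1)·0.0000 - (-2)·0.0000) / (6) = 0.8333
  β = (9 - (-4)·0.0000 - (2)·0.0000 - (3)·0.0000) / (10) = 0.9000
  γ = (12 - (3)·0.0000 - (-4)·0.0000 - (4)·0.0000) / (15) = 0.8000
  δ = (2 - (3)·0.0000 - (-3)·0.0000 - (-4)·0.0000) / (13) = 0.1538
Iteration 2:
  α = (5 - (2)·0.9000 - (-1)·0.8000 - (-2)·0.1538) / (6) = 0.7179
  β = (9 - (-4)·0.8333 - (2)·0.8000 - (3)·0.1538) / (10) = 1.0272
  γ = (12 - (3)·0.8333 - (-4)·0.9000 - (4)·0.1538) / (15) = 0.8323
  δ = (2 - (3)·0.8333 - (-3)·0.9000 - (-4)·0.8000) / (13) = 0.4154
Change: (-0.1154, 0.1272, 0.0323, 0.2616) → max |·| = 0.2616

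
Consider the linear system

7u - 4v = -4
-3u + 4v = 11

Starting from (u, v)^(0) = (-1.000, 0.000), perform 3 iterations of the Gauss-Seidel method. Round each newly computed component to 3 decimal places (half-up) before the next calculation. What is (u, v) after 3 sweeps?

Iteration 1:
  u = (-4 - (-4)·0.000) / (7) = -0.571
  v = (11 - (-3)·-0.571) / (4) = 2.322
Iteration 2:
  u = (-4 - (-4)·2.322) / (7) = 0.755
  v = (11 - (-3)·0.755) / (4) = 3.316
Iteration 3:
  u = (-4 - (-4)·3.316) / (7) = 1.323
  v = (11 - (-3)·1.323) / (4) = 3.742

(1.323, 3.742)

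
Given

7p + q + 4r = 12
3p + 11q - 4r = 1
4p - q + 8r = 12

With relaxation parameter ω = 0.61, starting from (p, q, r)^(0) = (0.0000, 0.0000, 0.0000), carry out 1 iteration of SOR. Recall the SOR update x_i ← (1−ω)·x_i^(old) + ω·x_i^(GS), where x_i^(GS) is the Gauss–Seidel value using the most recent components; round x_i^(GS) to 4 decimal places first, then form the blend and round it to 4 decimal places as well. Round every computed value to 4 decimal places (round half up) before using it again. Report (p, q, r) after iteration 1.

(1.0457, -0.1185, 0.5870)

Iteration 1:
  p: GS value = (12 - (1)·0.0000 - (4)·0.0000) / (7) = 1.7143;  p ← (1−ω)·0.0000 + ω·1.7143 = 1.0457
  q: GS value = (1 - (3)·1.0457 - (-4)·0.0000) / (11) = -0.1943;  q ← (1−ω)·0.0000 + ω·-0.1943 = -0.1185
  r: GS value = (12 - (4)·1.0457 - (-1)·-0.1185) / (8) = 0.9623;  r ← (1−ω)·0.0000 + ω·0.9623 = 0.5870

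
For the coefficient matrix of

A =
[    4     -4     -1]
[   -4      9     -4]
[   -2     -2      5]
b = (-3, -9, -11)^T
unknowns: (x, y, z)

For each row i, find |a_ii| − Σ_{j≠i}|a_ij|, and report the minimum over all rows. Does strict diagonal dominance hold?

row 1: |4| − (4+1) = -1
row 2: |9| − (4+4) = 1
row 3: |5| − (2+2) = 1
minimum over rows = -1 → not strictly diagonally dominant

-1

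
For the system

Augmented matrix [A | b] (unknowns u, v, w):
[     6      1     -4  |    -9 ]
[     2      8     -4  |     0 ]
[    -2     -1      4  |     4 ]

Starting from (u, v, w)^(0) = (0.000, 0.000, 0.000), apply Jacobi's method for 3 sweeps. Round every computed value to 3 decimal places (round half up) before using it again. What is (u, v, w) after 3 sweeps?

Iteration 1:
  u = (-9 - (1)·0.000 - (-4)·0.000) / (6) = -1.500
  v = (0 - (2)·0.000 - (-4)·0.000) / (8) = 0.000
  w = (4 - (-2)·0.000 - (-1)·0.000) / (4) = 1.000
Iteration 2:
  u = (-9 - (1)·0.000 - (-4)·1.000) / (6) = -0.833
  v = (0 - (2)·-1.500 - (-4)·1.000) / (8) = 0.875
  w = (4 - (-2)·-1.500 - (-1)·0.000) / (4) = 0.250
Iteration 3:
  u = (-9 - (1)·0.875 - (-4)·0.250) / (6) = -1.479
  v = (0 - (2)·-0.833 - (-4)·0.250) / (8) = 0.333
  w = (4 - (-2)·-0.833 - (-1)·0.875) / (4) = 0.802

(-1.479, 0.333, 0.802)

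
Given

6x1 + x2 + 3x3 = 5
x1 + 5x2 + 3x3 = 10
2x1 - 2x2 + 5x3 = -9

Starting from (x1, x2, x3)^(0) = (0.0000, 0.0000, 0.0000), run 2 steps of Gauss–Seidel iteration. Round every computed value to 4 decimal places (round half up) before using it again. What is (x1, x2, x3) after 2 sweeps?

Iteration 1:
  x1 = (5 - (1)·0.0000 - (3)·0.0000) / (6) = 0.8333
  x2 = (10 - (1)·0.8333 - (3)·0.0000) / (5) = 1.8333
  x3 = (-9 - (2)·0.8333 - (-2)·1.8333) / (5) = -1.4000
Iteration 2:
  x1 = (5 - (1)·1.8333 - (3)·-1.4000) / (6) = 1.2278
  x2 = (10 - (1)·1.2278 - (3)·-1.4000) / (5) = 2.5944
  x3 = (-9 - (2)·1.2278 - (-2)·2.5944) / (5) = -1.2534

(1.2278, 2.5944, -1.2534)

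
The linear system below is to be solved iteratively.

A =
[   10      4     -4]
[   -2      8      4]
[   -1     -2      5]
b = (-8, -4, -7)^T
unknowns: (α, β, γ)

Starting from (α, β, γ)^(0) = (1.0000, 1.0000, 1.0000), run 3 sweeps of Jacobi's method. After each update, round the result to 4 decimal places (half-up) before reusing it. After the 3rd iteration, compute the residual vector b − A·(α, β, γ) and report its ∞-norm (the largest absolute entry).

1.9120

Iteration 1:
  α = (-8 - (4)·1.0000 - (-4)·1.0000) / (10) = -0.8000
  β = (-4 - (-2)·1.0000 - (4)·1.0000) / (8) = -0.7500
  γ = (-7 - (-1)·1.0000 - (-2)·1.0000) / (5) = -0.8000
Iteration 2:
  α = (-8 - (4)·-0.7500 - (-4)·-0.8000) / (10) = -0.8200
  β = (-4 - (-2)·-0.8000 - (4)·-0.8000) / (8) = -0.3000
  γ = (-7 - (-1)·-0.8000 - (-2)·-0.7500) / (5) = -1.8600
Iteration 3:
  α = (-8 - (4)·-0.3000 - (-4)·-1.8600) / (10) = -1.4240
  β = (-4 - (-2)·-0.8200 - (4)·-1.8600) / (8) = 0.2250
  γ = (-7 - (-1)·-0.8200 - (-2)·-0.3000) / (5) = -1.6840
Residual b − A·x = (-1.3960, -1.9120, 0.4460); ∞-norm = 1.9120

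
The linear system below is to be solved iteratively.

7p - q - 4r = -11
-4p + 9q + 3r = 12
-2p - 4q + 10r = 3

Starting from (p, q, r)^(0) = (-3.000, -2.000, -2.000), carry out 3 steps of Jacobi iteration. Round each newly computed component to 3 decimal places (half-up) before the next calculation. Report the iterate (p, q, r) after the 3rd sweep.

(-1.538, 0.409, 0.026)

Iteration 1:
  p = (-11 - (-1)·-2.000 - (-4)·-2.000) / (7) = -3.000
  q = (12 - (-4)·-3.000 - (3)·-2.000) / (9) = 0.667
  r = (3 - (-2)·-3.000 - (-4)·-2.000) / (10) = -1.100
Iteration 2:
  p = (-11 - (-1)·0.667 - (-4)·-1.100) / (7) = -2.105
  q = (12 - (-4)·-3.000 - (3)·-1.100) / (9) = 0.367
  r = (3 - (-2)·-3.000 - (-4)·0.667) / (10) = -0.033
Iteration 3:
  p = (-11 - (-1)·0.367 - (-4)·-0.033) / (7) = -1.538
  q = (12 - (-4)·-2.105 - (3)·-0.033) / (9) = 0.409
  r = (3 - (-2)·-2.105 - (-4)·0.367) / (10) = 0.026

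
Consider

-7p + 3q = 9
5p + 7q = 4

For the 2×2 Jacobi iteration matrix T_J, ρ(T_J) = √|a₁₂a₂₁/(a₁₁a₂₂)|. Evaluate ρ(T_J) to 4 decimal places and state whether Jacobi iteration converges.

0.5533

a₁₂a₂₁/(a₁₁a₂₂) = (3)·(5) / ((-7)·(7)) = -0.306122
ρ = √|-0.306122| = √0.306122 = 0.5533
ρ < 1, so Jacobi converges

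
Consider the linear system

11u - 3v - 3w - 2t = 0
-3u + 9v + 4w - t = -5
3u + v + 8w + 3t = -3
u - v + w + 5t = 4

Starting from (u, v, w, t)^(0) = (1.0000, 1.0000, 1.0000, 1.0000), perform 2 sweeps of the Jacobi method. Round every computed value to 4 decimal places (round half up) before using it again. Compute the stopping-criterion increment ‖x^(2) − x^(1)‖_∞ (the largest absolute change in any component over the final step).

1.1106

Iteration 1:
  u = (0 - (-3)·1.0000 - (-3)·1.0000 - (-2)·1.0000) / (11) = 0.7273
  v = (-5 - (-3)·1.0000 - (4)·1.0000 - (-1)·1.0000) / (9) = -0.5556
  w = (-3 - (3)·1.0000 - (1)·1.0000 - (3)·1.0000) / (8) = -1.2500
  t = (4 - (1)·1.0000 - (-1)·1.0000 - (1)·1.0000) / (5) = 0.6000
Iteration 2:
  u = (0 - (-3)·-0.5556 - (-3)·-1.2500 - (-2)·0.6000) / (11) = -0.3833
  v = (-5 - (-3)·0.7273 - (4)·-1.2500 - (-1)·0.6000) / (9) = 0.3091
  w = (-3 - (3)·0.7273 - (1)·-0.5556 - (3)·0.6000) / (8) = -0.8033
  t = (4 - (1)·0.7273 - (-1)·-0.5556 - (1)·-1.2500) / (5) = 0.7934
Change: (-1.1106, 0.8647, 0.4467, 0.1934) → max |·| = 1.1106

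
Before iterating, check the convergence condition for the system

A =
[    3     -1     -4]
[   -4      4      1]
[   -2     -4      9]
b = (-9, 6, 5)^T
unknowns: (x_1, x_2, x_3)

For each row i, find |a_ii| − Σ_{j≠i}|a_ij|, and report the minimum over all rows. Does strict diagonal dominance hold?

row 1: |3| − (1+4) = -2
row 2: |4| − (4+1) = -1
row 3: |9| − (2+4) = 3
minimum over rows = -2 → not strictly diagonally dominant

-2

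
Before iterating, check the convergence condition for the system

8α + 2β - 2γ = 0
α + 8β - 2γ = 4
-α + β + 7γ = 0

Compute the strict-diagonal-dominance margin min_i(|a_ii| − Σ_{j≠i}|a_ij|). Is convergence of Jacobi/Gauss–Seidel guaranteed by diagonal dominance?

row 1: |8| − (2+2) = 4
row 2: |8| − (1+2) = 5
row 3: |7| − (1+1) = 5
minimum over rows = 4 → strictly diagonally dominant (convergence guaranteed)

4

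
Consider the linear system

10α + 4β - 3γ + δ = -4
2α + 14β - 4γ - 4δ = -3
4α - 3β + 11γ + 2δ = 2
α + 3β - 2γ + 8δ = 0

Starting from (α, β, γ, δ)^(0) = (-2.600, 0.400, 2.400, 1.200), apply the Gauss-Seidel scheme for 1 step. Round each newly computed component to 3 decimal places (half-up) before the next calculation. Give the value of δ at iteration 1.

Iteration 1:
  α = (-4 - (4)·0.400 - (-3)·2.400 - (1)·1.200) / (10) = 0.040
  β = (-3 - (2)·0.040 - (-4)·2.400 - (-4)·1.200) / (14) = 0.809
  γ = (2 - (4)·0.040 - (-3)·0.809 - (2)·1.200) / (11) = 0.170
  δ = (0 - (1)·0.040 - (3)·0.809 - (-2)·0.170) / (8) = -0.266

-0.266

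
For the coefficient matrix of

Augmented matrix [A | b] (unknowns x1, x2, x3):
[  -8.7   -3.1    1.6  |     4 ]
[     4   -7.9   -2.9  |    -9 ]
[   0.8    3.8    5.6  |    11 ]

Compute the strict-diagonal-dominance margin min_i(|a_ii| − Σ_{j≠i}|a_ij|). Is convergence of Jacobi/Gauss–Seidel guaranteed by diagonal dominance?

1

row 1: |-8.7| − (3.1+1.6) = 4
row 2: |-7.9| − (4+2.9) = 1
row 3: |5.6| − (0.8+3.8) = 1
minimum over rows = 1 → strictly diagonally dominant (convergence guaranteed)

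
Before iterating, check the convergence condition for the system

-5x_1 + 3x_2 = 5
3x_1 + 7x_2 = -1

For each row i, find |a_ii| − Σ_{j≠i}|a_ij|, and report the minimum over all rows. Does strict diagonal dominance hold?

2

row 1: |-5| − (3) = 2
row 2: |7| − (3) = 4
minimum over rows = 2 → strictly diagonally dominant (convergence guaranteed)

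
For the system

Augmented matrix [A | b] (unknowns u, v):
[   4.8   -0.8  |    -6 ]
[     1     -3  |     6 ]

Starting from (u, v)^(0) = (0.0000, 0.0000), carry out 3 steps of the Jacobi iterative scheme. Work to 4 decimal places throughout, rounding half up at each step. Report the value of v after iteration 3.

Iteration 1:
  u = (-6 - (-0.8)·0.0000) / (4.8) = -1.2500
  v = (6 - (1)·0.0000) / (-3) = -2.0000
Iteration 2:
  u = (-6 - (-0.8)·-2.0000) / (4.8) = -1.5833
  v = (6 - (1)·-1.2500) / (-3) = -2.4167
Iteration 3:
  u = (-6 - (-0.8)·-2.4167) / (4.8) = -1.6528
  v = (6 - (1)·-1.5833) / (-3) = -2.5278

-2.5278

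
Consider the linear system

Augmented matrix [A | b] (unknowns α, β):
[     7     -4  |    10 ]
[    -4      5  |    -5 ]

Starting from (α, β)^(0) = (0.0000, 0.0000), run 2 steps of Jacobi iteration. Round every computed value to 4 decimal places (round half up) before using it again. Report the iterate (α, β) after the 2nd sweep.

Iteration 1:
  α = (10 - (-4)·0.0000) / (7) = 1.4286
  β = (-5 - (-4)·0.0000) / (5) = -1.0000
Iteration 2:
  α = (10 - (-4)·-1.0000) / (7) = 0.8571
  β = (-5 - (-4)·1.4286) / (5) = 0.1429

(0.8571, 0.1429)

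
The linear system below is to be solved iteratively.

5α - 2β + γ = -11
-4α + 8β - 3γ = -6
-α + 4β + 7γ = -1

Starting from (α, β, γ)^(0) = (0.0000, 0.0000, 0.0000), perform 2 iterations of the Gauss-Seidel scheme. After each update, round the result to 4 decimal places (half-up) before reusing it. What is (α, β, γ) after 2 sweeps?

Iteration 1:
  α = (-11 - (-2)·0.0000 - (1)·0.0000) / (5) = -2.2000
  β = (-6 - (-4)·-2.2000 - (-3)·0.0000) / (8) = -1.8500
  γ = (-1 - (-1)·-2.2000 - (4)·-1.8500) / (7) = 0.6000
Iteration 2:
  α = (-11 - (-2)·-1.8500 - (1)·0.6000) / (5) = -3.0600
  β = (-6 - (-4)·-3.0600 - (-3)·0.6000) / (8) = -2.0550
  γ = (-1 - (-1)·-3.0600 - (4)·-2.0550) / (7) = 0.5943

(-3.0600, -2.0550, 0.5943)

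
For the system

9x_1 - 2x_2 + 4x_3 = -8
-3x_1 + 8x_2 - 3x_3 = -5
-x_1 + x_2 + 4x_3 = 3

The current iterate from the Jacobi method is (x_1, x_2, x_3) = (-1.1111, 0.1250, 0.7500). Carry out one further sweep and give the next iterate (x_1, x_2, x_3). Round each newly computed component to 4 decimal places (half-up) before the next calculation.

(-1.1944, -0.7604, 0.4410)

One sweep:
  x_1 = (-8 - (-2)·0.1250 - (4)·0.7500) / (9) = -1.1944
  x_2 = (-5 - (-3)·-1.1111 - (-3)·0.7500) / (8) = -0.7604
  x_3 = (3 - (-1)·-1.1111 - (1)·0.1250) / (4) = 0.4410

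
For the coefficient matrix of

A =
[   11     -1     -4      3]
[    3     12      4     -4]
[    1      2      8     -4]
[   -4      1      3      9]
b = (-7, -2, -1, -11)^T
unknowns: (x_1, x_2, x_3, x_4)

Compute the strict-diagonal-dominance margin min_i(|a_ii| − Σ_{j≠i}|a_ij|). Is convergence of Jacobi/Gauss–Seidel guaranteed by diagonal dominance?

row 1: |11| − (1+4+3) = 3
row 2: |12| − (3+4+4) = 1
row 3: |8| − (1+2+4) = 1
row 4: |9| − (4+1+3) = 1
minimum over rows = 1 → strictly diagonally dominant (convergence guaranteed)

1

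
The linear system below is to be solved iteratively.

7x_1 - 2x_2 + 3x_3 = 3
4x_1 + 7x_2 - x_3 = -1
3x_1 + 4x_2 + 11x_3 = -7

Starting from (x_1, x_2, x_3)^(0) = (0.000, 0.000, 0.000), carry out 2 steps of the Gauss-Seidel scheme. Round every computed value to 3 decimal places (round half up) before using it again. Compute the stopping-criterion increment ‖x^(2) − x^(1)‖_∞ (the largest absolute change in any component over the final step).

0.174

Iteration 1:
  x_1 = (3 - (-2)·0.000 - (3)·0.000) / (7) = 0.429
  x_2 = (-1 - (4)·0.429 - (-1)·0.000) / (7) = -0.388
  x_3 = (-7 - (3)·0.429 - (4)·-0.388) / (11) = -0.612
Iteration 2:
  x_1 = (3 - (-2)·-0.388 - (3)·-0.612) / (7) = 0.580
  x_2 = (-1 - (4)·0.580 - (-1)·-0.612) / (7) = -0.562
  x_3 = (-7 - (3)·0.580 - (4)·-0.562) / (11) = -0.590
Change: (0.151, -0.174, 0.022) → max |·| = 0.174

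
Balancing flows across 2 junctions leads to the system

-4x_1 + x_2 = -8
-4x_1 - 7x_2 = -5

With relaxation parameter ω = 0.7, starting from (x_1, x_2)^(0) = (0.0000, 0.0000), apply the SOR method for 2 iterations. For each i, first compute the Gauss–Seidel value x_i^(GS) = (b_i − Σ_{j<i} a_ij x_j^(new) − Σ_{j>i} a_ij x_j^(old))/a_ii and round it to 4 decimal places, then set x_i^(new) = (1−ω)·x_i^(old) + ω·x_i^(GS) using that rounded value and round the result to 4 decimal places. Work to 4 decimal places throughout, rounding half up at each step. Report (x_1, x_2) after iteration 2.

Iteration 1:
  x_1: GS value = (-8 - (1)·0.0000) / (-4) = 2.0000;  x_1 ← (1−ω)·0.0000 + ω·2.0000 = 1.4000
  x_2: GS value = (-5 - (-4)·1.4000) / (-7) = -0.0857;  x_2 ← (1−ω)·0.0000 + ω·-0.0857 = -0.0600
Iteration 2:
  x_1: GS value = (-8 - (1)·-0.0600) / (-4) = 1.9850;  x_1 ← (1−ω)·1.4000 + ω·1.9850 = 1.8095
  x_2: GS value = (-5 - (-4)·1.8095) / (-7) = -0.3197;  x_2 ← (1−ω)·-0.0600 + ω·-0.3197 = -0.2418

(1.8095, -0.2418)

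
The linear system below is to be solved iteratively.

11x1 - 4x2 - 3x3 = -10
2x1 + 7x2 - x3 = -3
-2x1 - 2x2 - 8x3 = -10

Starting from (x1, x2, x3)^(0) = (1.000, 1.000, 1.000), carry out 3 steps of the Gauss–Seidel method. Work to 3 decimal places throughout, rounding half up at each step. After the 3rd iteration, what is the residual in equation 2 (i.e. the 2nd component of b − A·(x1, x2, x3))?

-0.011

Iteration 1:
  x1 = (-10 - (-4)·1.000 - (-3)·1.000) / (11) = -0.273
  x2 = (-3 - (2)·-0.273 - (-1)·1.000) / (7) = -0.208
  x3 = (-10 - (-2)·-0.273 - (-2)·-0.208) / (-8) = 1.370
Iteration 2:
  x1 = (-10 - (-4)·-0.208 - (-3)·1.370) / (11) = -0.611
  x2 = (-3 - (2)·-0.611 - (-1)·1.370) / (7) = -0.058
  x3 = (-10 - (-2)·-0.611 - (-2)·-0.058) / (-8) = 1.417
Iteration 3:
  x1 = (-10 - (-4)·-0.058 - (-3)·1.417) / (11) = -0.544
  x2 = (-3 - (2)·-0.544 - (-1)·1.417) / (7) = -0.071
  x3 = (-10 - (-2)·-0.544 - (-2)·-0.071) / (-8) = 1.404
Residual b − A·x = (-0.088, -0.011, 0.002)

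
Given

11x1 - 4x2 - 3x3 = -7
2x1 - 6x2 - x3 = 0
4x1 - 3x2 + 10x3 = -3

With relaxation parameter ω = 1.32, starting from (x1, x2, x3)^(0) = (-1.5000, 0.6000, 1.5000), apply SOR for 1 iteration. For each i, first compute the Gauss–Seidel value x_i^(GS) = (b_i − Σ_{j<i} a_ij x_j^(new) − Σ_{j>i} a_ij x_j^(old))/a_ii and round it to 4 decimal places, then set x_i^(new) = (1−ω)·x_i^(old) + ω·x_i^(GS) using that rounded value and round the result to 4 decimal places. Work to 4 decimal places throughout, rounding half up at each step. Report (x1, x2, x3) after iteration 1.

(0.4680, -0.3161, -1.2482)

Iteration 1:
  x1: GS value = (-7 - (-4)·0.6000 - (-3)·1.5000) / (11) = -0.0091;  x1 ← (1−ω)·-1.5000 + ω·-0.0091 = 0.4680
  x2: GS value = (0 - (2)·0.4680 - (-1)·1.5000) / (-6) = -0.0940;  x2 ← (1−ω)·0.6000 + ω·-0.0940 = -0.3161
  x3: GS value = (-3 - (4)·0.4680 - (-3)·-0.3161) / (10) = -0.5820;  x3 ← (1−ω)·1.5000 + ω·-0.5820 = -1.2482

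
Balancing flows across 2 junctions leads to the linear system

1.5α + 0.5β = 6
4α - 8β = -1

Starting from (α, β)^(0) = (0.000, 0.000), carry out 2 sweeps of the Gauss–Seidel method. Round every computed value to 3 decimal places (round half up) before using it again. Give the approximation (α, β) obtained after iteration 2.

Iteration 1:
  α = (6 - (0.5)·0.000) / (1.5) = 4.000
  β = (-1 - (4)·4.000) / (-8) = 2.125
Iteration 2:
  α = (6 - (0.5)·2.125) / (1.5) = 3.292
  β = (-1 - (4)·3.292) / (-8) = 1.771

(3.292, 1.771)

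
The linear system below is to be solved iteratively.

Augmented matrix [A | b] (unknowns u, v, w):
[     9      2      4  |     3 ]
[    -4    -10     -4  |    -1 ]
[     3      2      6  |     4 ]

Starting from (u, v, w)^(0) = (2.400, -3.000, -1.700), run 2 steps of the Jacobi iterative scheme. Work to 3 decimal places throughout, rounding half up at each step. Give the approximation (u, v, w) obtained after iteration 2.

Iteration 1:
  u = (3 - (2)·-3.000 - (4)·-1.700) / (9) = 1.756
  v = (-1 - (-4)·2.400 - (-4)·-1.700) / (-10) = -0.180
  w = (4 - (3)·2.400 - (2)·-3.000) / (6) = 0.467
Iteration 2:
  u = (3 - (2)·-0.180 - (4)·0.467) / (9) = 0.166
  v = (-1 - (-4)·1.756 - (-4)·0.467) / (-10) = -0.789
  w = (4 - (3)·1.756 - (2)·-0.180) / (6) = -0.151

(0.166, -0.789, -0.151)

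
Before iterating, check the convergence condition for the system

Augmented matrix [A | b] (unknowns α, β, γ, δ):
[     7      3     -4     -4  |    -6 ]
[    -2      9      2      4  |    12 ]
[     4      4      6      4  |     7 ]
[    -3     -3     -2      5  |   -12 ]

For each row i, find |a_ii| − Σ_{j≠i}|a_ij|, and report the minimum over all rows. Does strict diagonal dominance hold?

-6

row 1: |7| − (3+4+4) = -4
row 2: |9| − (2+2+4) = 1
row 3: |6| − (4+4+4) = -6
row 4: |5| − (3+3+2) = -3
minimum over rows = -6 → not strictly diagonally dominant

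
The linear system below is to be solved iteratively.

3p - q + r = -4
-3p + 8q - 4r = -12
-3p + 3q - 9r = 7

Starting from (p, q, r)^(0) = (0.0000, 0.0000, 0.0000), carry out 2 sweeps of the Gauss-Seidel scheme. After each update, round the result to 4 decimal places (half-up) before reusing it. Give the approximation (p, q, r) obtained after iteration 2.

Iteration 1:
  p = (-4 - (-1)·0.0000 - (1)·0.0000) / (3) = -1.3333
  q = (-12 - (-3)·-1.3333 - (-4)·0.0000) / (8) = -2.0000
  r = (7 - (-3)·-1.3333 - (3)·-2.0000) / (-9) = -1.0000
Iteration 2:
  p = (-4 - (-1)·-2.0000 - (1)·-1.0000) / (3) = -1.6667
  q = (-12 - (-3)·-1.6667 - (-4)·-1.0000) / (8) = -2.6250
  r = (7 - (-3)·-1.6667 - (3)·-2.6250) / (-9) = -1.0972

(-1.6667, -2.6250, -1.0972)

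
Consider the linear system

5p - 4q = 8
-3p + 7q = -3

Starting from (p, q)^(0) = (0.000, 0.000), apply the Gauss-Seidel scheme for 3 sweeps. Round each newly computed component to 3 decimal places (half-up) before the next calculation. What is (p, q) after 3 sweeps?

Iteration 1:
  p = (8 - (-4)·0.000) / (5) = 1.600
  q = (-3 - (-3)·1.600) / (7) = 0.257
Iteration 2:
  p = (8 - (-4)·0.257) / (5) = 1.806
  q = (-3 - (-3)·1.806) / (7) = 0.345
Iteration 3:
  p = (8 - (-4)·0.345) / (5) = 1.876
  q = (-3 - (-3)·1.876) / (7) = 0.375

(1.876, 0.375)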